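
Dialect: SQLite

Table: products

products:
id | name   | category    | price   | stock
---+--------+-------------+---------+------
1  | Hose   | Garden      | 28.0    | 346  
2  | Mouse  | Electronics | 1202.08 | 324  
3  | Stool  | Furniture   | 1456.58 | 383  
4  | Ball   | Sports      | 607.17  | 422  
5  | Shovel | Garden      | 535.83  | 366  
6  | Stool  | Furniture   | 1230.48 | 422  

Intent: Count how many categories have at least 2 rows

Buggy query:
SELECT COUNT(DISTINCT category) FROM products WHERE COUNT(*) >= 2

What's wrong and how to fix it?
Bug: WHERE filters individual rows, not groups, so a group-level COUNT is invalid there

Fix: Use a subquery that GROUPs and filters with HAVING, then count its rows

Corrected query:
SELECT COUNT(*) FROM (SELECT category FROM products GROUP BY category HAVING COUNT(*) >= 2)

Result:
COUNT(*)
--------
2       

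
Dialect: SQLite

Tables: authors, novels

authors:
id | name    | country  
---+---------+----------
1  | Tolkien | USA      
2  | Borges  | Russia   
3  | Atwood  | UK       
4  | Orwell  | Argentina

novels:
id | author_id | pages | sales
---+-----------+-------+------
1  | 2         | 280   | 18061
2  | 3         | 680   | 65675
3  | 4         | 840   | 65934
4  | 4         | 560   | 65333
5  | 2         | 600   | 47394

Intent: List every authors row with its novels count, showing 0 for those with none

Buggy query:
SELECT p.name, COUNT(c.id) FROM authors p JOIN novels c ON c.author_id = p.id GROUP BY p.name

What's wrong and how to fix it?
Bug: INNER JOIN drops authors rows that have no matching novels rows

Fix: Switch to LEFT JOIN to retain unmatched parent rows

Corrected query:
SELECT p.name, COUNT(c.id) FROM authors p LEFT JOIN novels c ON c.author_id = p.id GROUP BY p.name

Result:
name    | COUNT(c.id)
--------+------------
Atwood  | 1          
Borges  | 2          
Orwell  | 2          
Tolkien | 0          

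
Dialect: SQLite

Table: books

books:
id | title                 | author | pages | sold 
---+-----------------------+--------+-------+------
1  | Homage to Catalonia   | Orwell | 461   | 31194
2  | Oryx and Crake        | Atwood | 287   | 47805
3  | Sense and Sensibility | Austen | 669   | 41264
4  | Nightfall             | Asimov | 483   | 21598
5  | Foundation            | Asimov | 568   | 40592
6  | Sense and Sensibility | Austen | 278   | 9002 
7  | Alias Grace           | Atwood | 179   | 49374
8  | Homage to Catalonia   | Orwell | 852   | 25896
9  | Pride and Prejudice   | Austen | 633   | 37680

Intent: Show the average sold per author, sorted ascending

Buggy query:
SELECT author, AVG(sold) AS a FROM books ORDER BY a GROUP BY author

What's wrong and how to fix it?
Bug: GROUP BY must precede ORDER BY

Fix: Move ORDER BY to the end, after GROUP BY

Corrected query:
SELECT author, AVG(sold) AS a FROM books GROUP BY author ORDER BY a

Result:
author | a           
-------+-------------
Orwell | 28545       
Austen | 29315.333333
Asimov | 31095       
Atwood | 48589.5     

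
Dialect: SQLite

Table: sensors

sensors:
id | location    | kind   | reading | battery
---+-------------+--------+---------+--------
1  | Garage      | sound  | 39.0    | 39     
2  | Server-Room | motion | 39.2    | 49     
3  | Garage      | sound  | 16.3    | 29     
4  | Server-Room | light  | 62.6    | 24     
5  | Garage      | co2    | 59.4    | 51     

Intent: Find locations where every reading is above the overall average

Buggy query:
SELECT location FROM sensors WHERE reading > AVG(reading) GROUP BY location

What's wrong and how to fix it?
Bug: WHERE evaluates per row before aggregation, so AVG() is unavailable

Fix: Use a subquery for AVG and a HAVING MIN(...) filter so the condition holds for every row in the group

Corrected query:
SELECT location FROM sensors GROUP BY location HAVING MIN(reading) > (SELECT AVG(reading) FROM sensors)

Result:
(no rows)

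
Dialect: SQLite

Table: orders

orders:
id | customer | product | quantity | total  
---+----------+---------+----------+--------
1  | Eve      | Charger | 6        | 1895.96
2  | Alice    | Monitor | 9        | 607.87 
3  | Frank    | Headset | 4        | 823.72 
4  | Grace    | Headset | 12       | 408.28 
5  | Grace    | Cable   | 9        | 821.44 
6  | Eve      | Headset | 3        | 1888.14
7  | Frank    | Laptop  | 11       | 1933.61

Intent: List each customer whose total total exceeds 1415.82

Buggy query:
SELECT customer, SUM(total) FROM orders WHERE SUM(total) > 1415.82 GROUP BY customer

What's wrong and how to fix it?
Bug: SUM(total) is an aggregate, but WHERE filters rows before aggregation

Fix: Use HAVING (which filters groups after aggregation) instead of WHERE

Corrected query:
SELECT customer, SUM(total) FROM orders GROUP BY customer HAVING SUM(total) > 1415.82

Result:
customer | SUM(total)
---------+-----------
Eve      | 3784.1    
Frank    | 2757.33   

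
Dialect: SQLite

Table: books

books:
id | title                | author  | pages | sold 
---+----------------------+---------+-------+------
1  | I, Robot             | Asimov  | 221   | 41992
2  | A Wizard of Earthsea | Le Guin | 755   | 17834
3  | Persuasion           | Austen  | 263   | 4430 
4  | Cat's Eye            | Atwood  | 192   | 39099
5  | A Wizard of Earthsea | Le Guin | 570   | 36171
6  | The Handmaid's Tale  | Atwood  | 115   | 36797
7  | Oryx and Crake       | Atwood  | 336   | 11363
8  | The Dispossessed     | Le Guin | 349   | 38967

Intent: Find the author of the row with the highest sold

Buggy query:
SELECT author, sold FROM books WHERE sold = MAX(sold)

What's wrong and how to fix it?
Bug: WHERE is evaluated per row; an aggregate over the whole table isn't defined there

Fix: Use a subquery: WHERE sold = (SELECT MAX(sold) FROM books)

Corrected query:
SELECT author, sold FROM books WHERE sold = (SELECT MAX(sold) FROM books)

Result:
author | sold 
-------+------
Asimov | 41992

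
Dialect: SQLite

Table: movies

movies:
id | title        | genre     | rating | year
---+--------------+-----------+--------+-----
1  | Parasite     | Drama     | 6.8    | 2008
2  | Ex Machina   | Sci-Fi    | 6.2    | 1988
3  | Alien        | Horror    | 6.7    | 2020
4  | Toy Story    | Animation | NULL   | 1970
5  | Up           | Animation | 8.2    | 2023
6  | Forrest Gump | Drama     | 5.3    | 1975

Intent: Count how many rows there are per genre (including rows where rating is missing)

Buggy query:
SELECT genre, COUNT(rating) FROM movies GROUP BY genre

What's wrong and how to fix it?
Bug: COUNT(rating) skips NULLs, so groups with missing rating are undercounted

Fix: Use COUNT(*) to count all rows regardless of NULL

Corrected query:
SELECT genre, COUNT(*) FROM movies GROUP BY genre

Result:
genre     | COUNT(*)
----------+---------
Animation | 2       
Drama     | 2       
Horror    | 1       
Sci-Fi    | 1       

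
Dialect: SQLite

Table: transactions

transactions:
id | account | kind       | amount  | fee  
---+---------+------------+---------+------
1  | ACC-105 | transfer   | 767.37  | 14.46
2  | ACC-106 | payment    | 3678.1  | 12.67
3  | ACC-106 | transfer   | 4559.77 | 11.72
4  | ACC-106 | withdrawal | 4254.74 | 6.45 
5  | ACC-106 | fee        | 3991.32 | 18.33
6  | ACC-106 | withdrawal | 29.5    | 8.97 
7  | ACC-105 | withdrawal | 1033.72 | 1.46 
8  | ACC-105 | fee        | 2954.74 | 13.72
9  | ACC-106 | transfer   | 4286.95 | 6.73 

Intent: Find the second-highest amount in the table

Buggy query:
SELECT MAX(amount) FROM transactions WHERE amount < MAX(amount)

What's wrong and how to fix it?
Bug: The inner MAX is an aggregate inside WHERE, which is not allowed

Fix: Put the inner MAX in a scalar subquery

Corrected query:
SELECT MAX(amount) FROM transactions WHERE amount < (SELECT MAX(amount) FROM transactions)

Result:
MAX(amount)
-----------
4286.95    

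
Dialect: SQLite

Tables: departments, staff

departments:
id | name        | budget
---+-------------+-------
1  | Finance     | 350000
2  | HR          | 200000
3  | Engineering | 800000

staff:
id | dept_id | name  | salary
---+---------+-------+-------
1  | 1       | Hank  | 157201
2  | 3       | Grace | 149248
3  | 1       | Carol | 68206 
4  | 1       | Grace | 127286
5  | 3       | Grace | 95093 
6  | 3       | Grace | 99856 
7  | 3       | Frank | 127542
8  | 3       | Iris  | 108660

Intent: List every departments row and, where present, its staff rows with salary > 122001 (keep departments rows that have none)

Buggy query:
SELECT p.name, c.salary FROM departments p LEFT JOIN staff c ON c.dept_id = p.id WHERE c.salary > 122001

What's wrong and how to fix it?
Bug: Filtering c.salary in WHERE discards the NULL rows produced by LEFT JOIN, turning it into an inner join

Fix: Move the right-table condition into the ON clause so unmatched parents are kept

Corrected query:
SELECT p.name, c.salary FROM departments p LEFT JOIN staff c ON c.dept_id = p.id AND c.salary > 122001

Result:
name        | salary
------------+-------
Finance     | 127286
Finance     | 157201
HR          | NULL  
Engineering | 127542
Engineering | 149248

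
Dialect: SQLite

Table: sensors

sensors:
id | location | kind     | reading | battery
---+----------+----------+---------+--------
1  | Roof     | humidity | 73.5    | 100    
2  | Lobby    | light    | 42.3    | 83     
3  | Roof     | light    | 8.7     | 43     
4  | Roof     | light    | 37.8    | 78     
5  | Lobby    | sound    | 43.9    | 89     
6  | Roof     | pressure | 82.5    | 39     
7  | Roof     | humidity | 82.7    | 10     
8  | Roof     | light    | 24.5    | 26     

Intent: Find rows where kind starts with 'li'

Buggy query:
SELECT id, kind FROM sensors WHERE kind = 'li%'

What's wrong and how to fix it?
Bug: Wildcards only work with LIKE; '=' treats '%' as a literal character

Fix: Use LIKE for wildcard pattern matching

Corrected query:
SELECT id, kind FROM sensors WHERE kind LIKE 'li%'

Result:
id | kind 
---+------
2  | light
3  | light
4  | light
8  | light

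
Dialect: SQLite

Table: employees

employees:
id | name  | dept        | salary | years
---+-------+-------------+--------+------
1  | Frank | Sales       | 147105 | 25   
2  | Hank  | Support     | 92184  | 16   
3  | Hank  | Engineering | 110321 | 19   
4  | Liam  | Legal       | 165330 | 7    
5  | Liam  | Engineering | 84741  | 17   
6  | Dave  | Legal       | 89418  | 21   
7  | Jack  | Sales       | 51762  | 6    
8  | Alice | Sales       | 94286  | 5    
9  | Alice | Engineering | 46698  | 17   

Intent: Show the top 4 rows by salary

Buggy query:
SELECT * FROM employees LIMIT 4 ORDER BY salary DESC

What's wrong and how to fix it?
Bug: LIMIT must come after ORDER BY

Fix: Sort with ORDER BY, then apply LIMIT

Corrected query:
SELECT * FROM employees ORDER BY salary DESC LIMIT 4

Result:
id | name  | dept        | salary | years
---+-------+-------------+--------+------
4  | Liam  | Legal       | 165330 | 7    
1  | Frank | Sales       | 147105 | 25   
3  | Hank  | Engineering | 110321 | 19   
8  | Alice | Sales       | 94286  | 5    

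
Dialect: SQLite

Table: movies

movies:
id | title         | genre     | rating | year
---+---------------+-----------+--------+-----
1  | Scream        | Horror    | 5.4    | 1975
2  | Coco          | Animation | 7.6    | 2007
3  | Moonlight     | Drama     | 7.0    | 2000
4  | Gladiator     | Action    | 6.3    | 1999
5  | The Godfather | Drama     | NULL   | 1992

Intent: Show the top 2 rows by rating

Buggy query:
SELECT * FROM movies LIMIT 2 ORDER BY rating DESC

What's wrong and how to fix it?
Bug: LIMIT must come after ORDER BY

Fix: Sort with ORDER BY, then apply LIMIT

Corrected query:
SELECT * FROM movies ORDER BY rating DESC LIMIT 2

Result:
id | title     | genre     | rating | year
---+-----------+-----------+--------+-----
2  | Coco      | Animation | 7.6    | 2007
3  | Moonlight | Drama     | 7      | 2000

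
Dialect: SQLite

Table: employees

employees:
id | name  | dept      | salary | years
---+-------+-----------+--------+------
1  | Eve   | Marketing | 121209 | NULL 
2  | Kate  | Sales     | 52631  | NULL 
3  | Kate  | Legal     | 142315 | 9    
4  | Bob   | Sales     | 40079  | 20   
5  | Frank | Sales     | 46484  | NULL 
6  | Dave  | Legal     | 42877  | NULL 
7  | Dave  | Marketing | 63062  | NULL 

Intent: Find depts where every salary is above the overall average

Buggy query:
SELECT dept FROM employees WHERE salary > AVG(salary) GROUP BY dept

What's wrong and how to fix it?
Bug: WHERE evaluates per row before aggregation, so AVG() is unavailable

Fix: Compute the overall average in a scalar subquery and compare each group's MIN against it in HAVING

Corrected query:
SELECT dept FROM employees GROUP BY dept HAVING MIN(salary) > (SELECT AVG(salary) FROM employees)

Result:
(no rows)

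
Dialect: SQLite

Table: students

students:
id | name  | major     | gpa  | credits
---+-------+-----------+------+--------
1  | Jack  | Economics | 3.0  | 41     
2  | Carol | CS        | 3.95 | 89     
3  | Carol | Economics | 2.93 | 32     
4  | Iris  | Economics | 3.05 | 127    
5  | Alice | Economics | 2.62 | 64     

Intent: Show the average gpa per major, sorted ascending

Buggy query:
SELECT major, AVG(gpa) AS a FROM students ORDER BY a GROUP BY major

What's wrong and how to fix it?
Bug: ORDER BY appears before GROUP BY; SQL clause order requires GROUP BY first

Fix: Reorder: SELECT … FROM … GROUP BY … ORDER BY …

Corrected query:
SELECT major, AVG(gpa) AS a FROM students GROUP BY major ORDER BY a

Result:
major     | a   
----------+-----
Economics | 2.9 
CS        | 3.95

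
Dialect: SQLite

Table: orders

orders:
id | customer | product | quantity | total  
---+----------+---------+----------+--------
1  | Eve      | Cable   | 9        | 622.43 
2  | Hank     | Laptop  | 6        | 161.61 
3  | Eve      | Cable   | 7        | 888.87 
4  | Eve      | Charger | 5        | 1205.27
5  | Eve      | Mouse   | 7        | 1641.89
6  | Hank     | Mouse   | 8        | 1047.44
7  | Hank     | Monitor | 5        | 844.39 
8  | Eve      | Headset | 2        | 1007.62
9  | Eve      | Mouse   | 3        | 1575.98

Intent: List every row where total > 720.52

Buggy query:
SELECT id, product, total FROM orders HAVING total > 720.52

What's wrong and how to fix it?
Bug: HAVING filters the output of aggregation, but this query has no GROUP BY and no aggregate functions, so SQLite rejects it (HAVING clause on a non-aggregate query); the condition here is per row

Fix: Use WHERE for row-level filtering

Corrected query:
SELECT id, product, total FROM orders WHERE total > 720.52

Result:
id | product | total  
---+---------+--------
3  | Cable   | 888.87 
4  | Charger | 1205.27
5  | Mouse   | 1641.89
6  | Mouse   | 1047.44
7  | Monitor | 844.39 
8  | Headset | 1007.62
9  | Mouse   | 1575.98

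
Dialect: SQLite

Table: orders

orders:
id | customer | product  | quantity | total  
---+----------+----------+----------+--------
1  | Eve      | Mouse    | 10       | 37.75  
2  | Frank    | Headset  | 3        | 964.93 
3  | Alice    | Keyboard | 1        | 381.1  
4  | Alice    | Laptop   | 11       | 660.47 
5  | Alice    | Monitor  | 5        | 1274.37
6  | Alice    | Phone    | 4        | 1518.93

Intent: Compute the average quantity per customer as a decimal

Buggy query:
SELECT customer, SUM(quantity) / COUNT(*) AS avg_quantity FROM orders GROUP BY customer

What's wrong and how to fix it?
Bug: SUM(quantity) and COUNT(*) are both integers; the division truncates the fractional part

Fix: Multiply by 1.0 (or CAST to REAL) to force floating-point division

Corrected query:
SELECT customer, SUM(quantity) * 1.0 / COUNT(*) AS avg_quantity FROM orders GROUP BY customer

Result:
customer | avg_quantity
---------+-------------
Alice    | 5.25        
Eve      | 10          
Frank    | 3           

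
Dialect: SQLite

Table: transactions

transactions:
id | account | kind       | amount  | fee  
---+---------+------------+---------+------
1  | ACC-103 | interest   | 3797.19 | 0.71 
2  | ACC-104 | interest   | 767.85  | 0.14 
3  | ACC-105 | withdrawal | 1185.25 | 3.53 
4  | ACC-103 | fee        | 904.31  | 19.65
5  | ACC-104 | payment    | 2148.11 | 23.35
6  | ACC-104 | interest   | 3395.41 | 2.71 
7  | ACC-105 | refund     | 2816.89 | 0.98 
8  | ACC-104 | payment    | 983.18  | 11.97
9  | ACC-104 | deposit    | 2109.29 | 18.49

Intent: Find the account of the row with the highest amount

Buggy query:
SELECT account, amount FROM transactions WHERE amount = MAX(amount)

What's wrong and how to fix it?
Bug: MAX(amount) is an aggregate and cannot be used directly in WHERE

Fix: Wrap MAX in a scalar subquery so WHERE compares against a single value

Corrected query:
SELECT account, amount FROM transactions WHERE amount = (SELECT MAX(amount) FROM transactions)

Result:
account | amount 
--------+--------
ACC-103 | 3797.19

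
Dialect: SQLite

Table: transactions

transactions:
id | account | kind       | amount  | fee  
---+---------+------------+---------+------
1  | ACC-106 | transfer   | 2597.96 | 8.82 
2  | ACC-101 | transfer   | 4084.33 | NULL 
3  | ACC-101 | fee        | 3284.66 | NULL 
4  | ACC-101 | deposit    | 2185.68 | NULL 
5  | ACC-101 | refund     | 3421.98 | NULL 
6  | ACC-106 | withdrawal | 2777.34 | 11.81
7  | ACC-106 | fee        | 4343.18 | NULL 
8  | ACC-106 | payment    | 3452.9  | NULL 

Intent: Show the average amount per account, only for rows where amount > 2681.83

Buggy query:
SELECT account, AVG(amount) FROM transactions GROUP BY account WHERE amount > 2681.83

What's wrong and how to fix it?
Bug: WHERE cannot follow GROUP BY

Fix: Place WHERE between FROM and GROUP BY

Corrected query:
SELECT account, AVG(amount) FROM transactions WHERE amount > 2681.83 GROUP BY account

Result:
account | AVG(amount)
--------+------------
ACC-101 | 3596.99    
ACC-106 | 3524.473333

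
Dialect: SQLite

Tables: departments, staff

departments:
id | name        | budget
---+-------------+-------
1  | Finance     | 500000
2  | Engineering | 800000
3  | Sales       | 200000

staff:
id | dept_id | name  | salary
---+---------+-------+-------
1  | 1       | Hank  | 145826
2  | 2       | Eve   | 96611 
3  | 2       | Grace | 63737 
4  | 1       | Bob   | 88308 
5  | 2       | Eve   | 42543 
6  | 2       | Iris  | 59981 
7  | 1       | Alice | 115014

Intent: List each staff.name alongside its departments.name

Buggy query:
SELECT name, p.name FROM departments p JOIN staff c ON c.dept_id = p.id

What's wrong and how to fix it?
Bug: 'name' exists in both joined tables, so the database can't tell which one is meant

Fix: Qualify the column with its table alias (c.name)

Corrected query:
SELECT c.name, p.name FROM departments p JOIN staff c ON c.dept_id = p.id

Result:
name  | name       
------+------------
Hank  | Finance    
Eve   | Engineering
Grace | Engineering
Bob   | Finance    
Eve   | Engineering
Iris  | Engineering
Alice | Finance    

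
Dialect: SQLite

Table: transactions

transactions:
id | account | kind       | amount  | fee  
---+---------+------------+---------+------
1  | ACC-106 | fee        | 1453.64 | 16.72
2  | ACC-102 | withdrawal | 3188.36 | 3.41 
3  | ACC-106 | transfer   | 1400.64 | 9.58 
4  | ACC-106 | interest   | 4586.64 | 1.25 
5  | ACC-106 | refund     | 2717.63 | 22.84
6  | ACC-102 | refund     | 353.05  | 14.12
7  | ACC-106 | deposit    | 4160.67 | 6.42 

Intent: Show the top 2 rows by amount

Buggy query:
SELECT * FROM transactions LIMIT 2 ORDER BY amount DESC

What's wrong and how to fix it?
Bug: LIMIT must come after ORDER BY

Fix: Sort with ORDER BY, then apply LIMIT

Corrected query:
SELECT * FROM transactions ORDER BY amount DESC LIMIT 2

Result:
id | account | kind     | amount  | fee 
---+---------+----------+---------+-----
4  | ACC-106 | interest | 4586.64 | 1.25
7  | ACC-106 | deposit  | 4160.67 | 6.42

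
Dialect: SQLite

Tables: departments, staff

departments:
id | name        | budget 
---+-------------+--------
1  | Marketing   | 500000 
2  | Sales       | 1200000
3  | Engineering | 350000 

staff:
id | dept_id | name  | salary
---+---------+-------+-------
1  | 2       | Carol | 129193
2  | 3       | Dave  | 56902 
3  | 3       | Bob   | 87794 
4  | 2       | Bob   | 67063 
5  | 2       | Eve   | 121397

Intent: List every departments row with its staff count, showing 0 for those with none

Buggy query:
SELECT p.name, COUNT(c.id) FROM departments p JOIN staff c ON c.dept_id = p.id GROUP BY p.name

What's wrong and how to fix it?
Bug: INNER JOIN drops departments rows that have no matching staff rows

Fix: Use LEFT JOIN so parents without children still appear (COUNT(c.id) gives 0)

Corrected query:
SELECT p.name, COUNT(c.id) FROM departments p LEFT JOIN staff c ON c.dept_id = p.id GROUP BY p.name

Result:
name        | COUNT(c.id)
------------+------------
Engineering | 2          
Marketing   | 0          
Sales       | 3          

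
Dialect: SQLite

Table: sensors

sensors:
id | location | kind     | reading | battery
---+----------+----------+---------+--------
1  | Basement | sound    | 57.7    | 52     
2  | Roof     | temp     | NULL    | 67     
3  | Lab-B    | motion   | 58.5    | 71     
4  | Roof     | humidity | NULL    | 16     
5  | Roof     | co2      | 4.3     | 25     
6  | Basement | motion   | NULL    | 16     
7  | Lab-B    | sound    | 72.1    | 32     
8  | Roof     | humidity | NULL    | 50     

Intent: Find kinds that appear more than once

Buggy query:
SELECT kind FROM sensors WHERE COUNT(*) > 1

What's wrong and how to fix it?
Bug: WHERE can't reference COUNT(*); aggregates are computed after WHERE

Fix: GROUP BY kind, then filter groups with HAVING COUNT(*) > 1

Corrected query:
SELECT kind FROM sensors GROUP BY kind HAVING COUNT(*) > 1

Result:
kind    
--------
humidity
motion  
sound   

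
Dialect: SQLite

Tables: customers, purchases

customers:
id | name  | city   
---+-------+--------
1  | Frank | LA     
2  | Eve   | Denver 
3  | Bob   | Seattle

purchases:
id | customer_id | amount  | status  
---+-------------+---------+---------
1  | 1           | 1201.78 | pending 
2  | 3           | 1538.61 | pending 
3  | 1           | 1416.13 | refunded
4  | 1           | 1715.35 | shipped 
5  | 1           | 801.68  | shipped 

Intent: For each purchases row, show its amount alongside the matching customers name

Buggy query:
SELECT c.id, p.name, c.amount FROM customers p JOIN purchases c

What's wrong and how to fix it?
Bug: Missing join condition: each purchases row is matched to all customers rows instead of just its own

Fix: Add ON c.customer_id = p.id to the JOIN

Corrected query:
SELECT c.id, p.name, c.amount FROM customers p JOIN purchases c ON c.customer_id = p.id

Result:
id | name  | amount 
---+-------+--------
1  | Frank | 1201.78
2  | Bob   | 1538.61
3  | Frank | 1416.13
4  | Frank | 1715.35
5  | Frank | 801.68 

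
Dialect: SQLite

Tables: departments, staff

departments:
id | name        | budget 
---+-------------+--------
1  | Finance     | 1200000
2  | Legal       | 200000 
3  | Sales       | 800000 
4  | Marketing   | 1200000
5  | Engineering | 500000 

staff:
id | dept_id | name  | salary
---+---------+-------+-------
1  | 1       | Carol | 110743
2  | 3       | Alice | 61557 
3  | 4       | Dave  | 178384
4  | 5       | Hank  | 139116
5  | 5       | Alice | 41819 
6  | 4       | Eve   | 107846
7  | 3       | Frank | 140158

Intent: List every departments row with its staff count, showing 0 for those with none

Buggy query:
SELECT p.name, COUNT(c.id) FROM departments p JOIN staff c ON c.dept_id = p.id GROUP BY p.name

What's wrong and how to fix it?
Bug: An inner join excludes parents with zero children

Fix: Use LEFT JOIN so parents without children still appear (COUNT(c.id) gives 0)

Corrected query:
SELECT p.name, COUNT(c.id) FROM departments p LEFT JOIN staff c ON c.dept_id = p.id GROUP BY p.name

Result:
name        | COUNT(c.id)
------------+------------
Engineering | 2          
Finance     | 1          
Legal       | 0          
Marketing   | 2          
Sales       | 2          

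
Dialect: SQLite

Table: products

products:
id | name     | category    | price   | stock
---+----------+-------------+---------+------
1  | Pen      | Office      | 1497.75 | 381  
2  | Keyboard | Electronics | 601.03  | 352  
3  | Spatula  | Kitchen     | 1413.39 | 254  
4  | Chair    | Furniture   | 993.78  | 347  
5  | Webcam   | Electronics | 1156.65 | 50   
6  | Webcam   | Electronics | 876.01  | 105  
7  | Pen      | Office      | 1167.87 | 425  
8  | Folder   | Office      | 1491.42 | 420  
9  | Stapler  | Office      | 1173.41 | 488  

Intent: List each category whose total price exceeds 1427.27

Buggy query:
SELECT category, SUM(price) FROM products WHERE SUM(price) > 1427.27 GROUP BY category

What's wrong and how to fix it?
Bug: WHERE runs before GROUP BY, so aggregates aren't available there

Fix: Move the aggregate condition to a HAVING clause

Corrected query:
SELECT category, SUM(price) FROM products GROUP BY category HAVING SUM(price) > 1427.27

Result:
category    | SUM(price)
------------+-----------
Electronics | 2633.69   
Office      | 5330.45   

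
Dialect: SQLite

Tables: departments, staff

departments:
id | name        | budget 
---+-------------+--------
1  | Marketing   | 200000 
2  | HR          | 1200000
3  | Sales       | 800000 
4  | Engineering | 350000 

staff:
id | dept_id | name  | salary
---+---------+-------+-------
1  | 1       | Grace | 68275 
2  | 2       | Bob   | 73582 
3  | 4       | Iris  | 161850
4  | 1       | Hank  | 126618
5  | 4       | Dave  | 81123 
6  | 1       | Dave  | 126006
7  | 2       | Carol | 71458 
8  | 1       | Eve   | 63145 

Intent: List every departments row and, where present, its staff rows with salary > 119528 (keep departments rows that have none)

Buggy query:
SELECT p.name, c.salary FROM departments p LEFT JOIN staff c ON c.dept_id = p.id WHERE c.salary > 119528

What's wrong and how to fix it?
Bug: A WHERE condition on the right-hand table after LEFT JOIN drops unmatched parents

Fix: Put 'c.salary > 119528' in the JOIN's ON clause instead of WHERE

Corrected query:
SELECT p.name, c.salary FROM departments p LEFT JOIN staff c ON c.dept_id = p.id AND c.salary > 119528

Result:
name        | salary
------------+-------
Marketing   | 126006
Marketing   | 126618
HR          | NULL  
Sales       | NULL  
Engineering | 161850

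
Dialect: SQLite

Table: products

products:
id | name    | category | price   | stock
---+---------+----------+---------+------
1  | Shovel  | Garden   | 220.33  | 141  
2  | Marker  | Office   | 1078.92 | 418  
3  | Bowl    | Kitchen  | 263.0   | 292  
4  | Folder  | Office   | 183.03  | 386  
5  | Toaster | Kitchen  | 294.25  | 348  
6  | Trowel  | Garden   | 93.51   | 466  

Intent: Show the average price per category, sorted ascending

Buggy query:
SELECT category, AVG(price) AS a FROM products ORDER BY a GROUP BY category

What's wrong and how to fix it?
Bug: GROUP BY must precede ORDER BY

Fix: Reorder: SELECT … FROM … GROUP BY … ORDER BY …

Corrected query:
SELECT category, AVG(price) AS a FROM products GROUP BY category ORDER BY a

Result:
category | a      
---------+--------
Garden   | 156.92 
Kitchen  | 278.625
Office   | 630.975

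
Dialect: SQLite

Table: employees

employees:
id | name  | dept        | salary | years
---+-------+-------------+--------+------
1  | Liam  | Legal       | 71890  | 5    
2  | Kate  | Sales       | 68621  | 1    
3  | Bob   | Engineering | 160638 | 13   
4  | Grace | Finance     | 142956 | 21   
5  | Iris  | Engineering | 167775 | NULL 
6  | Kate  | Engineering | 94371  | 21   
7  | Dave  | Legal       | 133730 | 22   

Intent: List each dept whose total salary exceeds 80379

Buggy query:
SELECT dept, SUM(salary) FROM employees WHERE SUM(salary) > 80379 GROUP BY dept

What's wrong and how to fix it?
Bug: SUM(salary) is an aggregate, but WHERE filters rows before aggregation

Fix: Use HAVING (which filters groups after aggregation) instead of WHERE

Corrected query:
SELECT dept, SUM(salary) FROM employees GROUP BY dept HAVING SUM(salary) > 80379

Result:
dept        | SUM(salary)
------------+------------
Engineering | 422784     
Finance     | 142956     
Legal       | 205620     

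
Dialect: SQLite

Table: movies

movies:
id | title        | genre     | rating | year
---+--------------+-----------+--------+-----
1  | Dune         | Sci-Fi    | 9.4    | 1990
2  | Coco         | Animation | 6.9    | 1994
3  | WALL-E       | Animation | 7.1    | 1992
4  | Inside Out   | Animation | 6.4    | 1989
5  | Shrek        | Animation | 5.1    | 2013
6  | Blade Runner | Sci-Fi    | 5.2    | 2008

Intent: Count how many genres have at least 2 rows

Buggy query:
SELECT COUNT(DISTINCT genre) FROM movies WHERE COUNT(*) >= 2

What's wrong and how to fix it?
Bug: COUNT(*) cannot appear in WHERE; the per-group count doesn't exist yet

Fix: Group first with HAVING COUNT(*) >= 2, then COUNT the resulting groups

Corrected query:
SELECT COUNT(*) FROM (SELECT genre FROM movies GROUP BY genre HAVING COUNT(*) >= 2)

Result:
COUNT(*)
--------
2       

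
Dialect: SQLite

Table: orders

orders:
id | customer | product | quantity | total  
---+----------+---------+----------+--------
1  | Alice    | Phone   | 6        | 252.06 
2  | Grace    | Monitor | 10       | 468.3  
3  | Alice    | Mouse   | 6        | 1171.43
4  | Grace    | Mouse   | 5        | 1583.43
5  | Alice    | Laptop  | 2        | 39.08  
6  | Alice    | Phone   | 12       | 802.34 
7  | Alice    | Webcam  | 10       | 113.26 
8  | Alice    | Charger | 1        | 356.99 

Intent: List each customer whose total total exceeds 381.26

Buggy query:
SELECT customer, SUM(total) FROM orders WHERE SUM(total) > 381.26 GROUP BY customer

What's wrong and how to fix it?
Bug: Aggregate functions cannot appear in a WHERE clause

Fix: Use HAVING (which filters groups after aggregation) instead of WHERE

Corrected query:
SELECT customer, SUM(total) FROM orders GROUP BY customer HAVING SUM(total) > 381.26

Result:
customer | SUM(total)
---------+-----------
Alice    | 2735.16   
Grace    | 2051.73   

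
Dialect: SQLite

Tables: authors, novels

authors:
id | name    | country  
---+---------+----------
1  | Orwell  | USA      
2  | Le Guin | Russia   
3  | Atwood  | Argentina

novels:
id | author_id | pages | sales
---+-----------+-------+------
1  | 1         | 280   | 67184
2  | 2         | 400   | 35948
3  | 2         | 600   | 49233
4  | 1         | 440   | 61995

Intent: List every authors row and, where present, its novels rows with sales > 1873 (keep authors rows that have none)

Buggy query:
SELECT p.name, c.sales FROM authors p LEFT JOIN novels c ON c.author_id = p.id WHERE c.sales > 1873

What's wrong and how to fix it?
Bug: A WHERE condition on the right-hand table after LEFT JOIN drops unmatched parents

Fix: Move the right-table condition into the ON clause so unmatched parents are kept

Corrected query:
SELECT p.name, c.sales FROM authors p LEFT JOIN novels c ON c.author_id = p.id AND c.sales > 1873

Result:
name    | sales
--------+------
Orwell  | 61995
Orwell  | 67184
Le Guin | 35948
Le Guin | 49233
Atwood  | NULL 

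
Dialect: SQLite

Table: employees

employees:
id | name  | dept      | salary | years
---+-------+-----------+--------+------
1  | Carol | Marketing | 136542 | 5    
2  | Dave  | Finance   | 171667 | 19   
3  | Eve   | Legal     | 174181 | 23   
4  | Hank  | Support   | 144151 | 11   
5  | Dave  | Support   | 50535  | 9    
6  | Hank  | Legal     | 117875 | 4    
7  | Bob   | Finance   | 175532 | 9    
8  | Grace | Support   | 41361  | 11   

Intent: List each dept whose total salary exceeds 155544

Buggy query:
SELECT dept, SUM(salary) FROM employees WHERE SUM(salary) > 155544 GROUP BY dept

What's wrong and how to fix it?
Bug: SUM(salary) is an aggregate, but WHERE filters rows before aggregation

Fix: Use HAVING (which filters groups after aggregation) instead of WHERE

Corrected query:
SELECT dept, SUM(salary) FROM employees GROUP BY dept HAVING SUM(salary) > 155544

Result:
dept    | SUM(salary)
--------+------------
Finance | 347199     
Legal   | 292056     
Support | 236047     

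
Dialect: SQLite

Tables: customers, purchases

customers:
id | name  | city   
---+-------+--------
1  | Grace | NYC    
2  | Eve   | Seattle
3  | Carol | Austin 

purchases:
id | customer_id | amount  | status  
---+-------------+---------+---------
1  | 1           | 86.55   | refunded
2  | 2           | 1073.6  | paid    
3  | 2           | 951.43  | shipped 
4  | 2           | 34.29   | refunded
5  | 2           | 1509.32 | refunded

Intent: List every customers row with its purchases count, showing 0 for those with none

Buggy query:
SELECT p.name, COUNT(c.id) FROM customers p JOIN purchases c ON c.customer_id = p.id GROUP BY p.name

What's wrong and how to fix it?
Bug: An inner join excludes parents with zero children

Fix: Use LEFT JOIN so parents without children still appear (COUNT(c.id) gives 0)

Corrected query:
SELECT p.name, COUNT(c.id) FROM customers p LEFT JOIN purchases c ON c.customer_id = p.id GROUP BY p.name

Result:
name  | COUNT(c.id)
------+------------
Carol | 0          
Eve   | 4          
Grace | 1          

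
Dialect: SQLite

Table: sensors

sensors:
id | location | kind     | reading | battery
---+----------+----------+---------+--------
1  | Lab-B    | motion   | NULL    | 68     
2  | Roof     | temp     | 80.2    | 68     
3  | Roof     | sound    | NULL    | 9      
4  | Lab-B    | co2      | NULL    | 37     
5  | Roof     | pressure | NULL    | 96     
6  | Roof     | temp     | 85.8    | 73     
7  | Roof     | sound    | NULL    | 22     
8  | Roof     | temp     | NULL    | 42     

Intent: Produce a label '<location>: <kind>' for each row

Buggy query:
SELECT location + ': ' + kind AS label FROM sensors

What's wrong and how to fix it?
Bug: SQLite uses || for string concatenation; + coerces text to numbers (yielding 0)

Fix: Use the || operator for string concatenation

Corrected query:
SELECT location || ': ' || kind AS label FROM sensors

Result:
label         
--------------
Lab-B: motion 
Roof: temp    
Roof: sound   
Lab-B: co2    
Roof: pressure
Roof: temp    
Roof: sound   
Roof: temp    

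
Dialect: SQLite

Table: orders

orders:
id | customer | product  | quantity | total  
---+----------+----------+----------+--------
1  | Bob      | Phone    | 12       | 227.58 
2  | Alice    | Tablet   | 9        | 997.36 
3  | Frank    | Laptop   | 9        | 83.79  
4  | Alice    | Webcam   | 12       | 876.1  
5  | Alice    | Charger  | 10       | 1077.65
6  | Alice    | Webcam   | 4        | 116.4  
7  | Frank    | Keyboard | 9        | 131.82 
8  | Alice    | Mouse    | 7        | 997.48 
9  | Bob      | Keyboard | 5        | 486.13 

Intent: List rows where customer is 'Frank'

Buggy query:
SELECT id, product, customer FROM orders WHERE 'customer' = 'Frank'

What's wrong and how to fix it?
Bug: Single quotes denote string literals in SQL; the column name is being compared as a constant string

Fix: Reference the column as customer without single quotes

Corrected query:
SELECT id, product, customer FROM orders WHERE customer = 'Frank'

Result:
id | product  | customer
---+----------+---------
3  | Laptop   | Frank   
7  | Keyboard | Frank   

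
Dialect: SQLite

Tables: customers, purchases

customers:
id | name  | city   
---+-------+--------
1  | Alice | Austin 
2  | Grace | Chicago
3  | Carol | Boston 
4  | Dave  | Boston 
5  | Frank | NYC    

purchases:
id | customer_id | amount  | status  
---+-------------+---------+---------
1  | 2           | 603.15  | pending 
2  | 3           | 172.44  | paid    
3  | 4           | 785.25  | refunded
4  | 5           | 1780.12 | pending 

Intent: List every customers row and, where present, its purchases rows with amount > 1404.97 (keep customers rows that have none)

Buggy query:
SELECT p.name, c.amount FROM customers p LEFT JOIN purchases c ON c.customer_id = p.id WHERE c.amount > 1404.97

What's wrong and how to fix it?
Bug: Filtering c.amount in WHERE discards the NULL rows produced by LEFT JOIN, turning it into an inner join

Fix: Move the right-table condition into the ON clause so unmatched parents are kept

Corrected query:
SELECT p.name, c.amount FROM customers p LEFT JOIN purchases c ON c.customer_id = p.id AND c.amount > 1404.97

Result:
name  | amount 
------+--------
Alice | NULL   
Grace | NULL   
Carol | NULL   
Dave  | NULL   
Frank | 1780.12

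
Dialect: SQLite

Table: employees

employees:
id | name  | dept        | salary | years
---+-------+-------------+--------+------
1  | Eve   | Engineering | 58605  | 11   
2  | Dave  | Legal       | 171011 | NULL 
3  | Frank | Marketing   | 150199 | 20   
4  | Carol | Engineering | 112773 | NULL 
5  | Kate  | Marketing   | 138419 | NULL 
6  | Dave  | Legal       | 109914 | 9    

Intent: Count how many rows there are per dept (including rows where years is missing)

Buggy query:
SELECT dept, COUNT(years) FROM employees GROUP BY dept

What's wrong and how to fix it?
Bug: COUNT(column) counts non-NULL values only; rows with NULL years aren't counted

Fix: Use COUNT(*) to count all rows regardless of NULL

Corrected query:
SELECT dept, COUNT(*) FROM employees GROUP BY dept

Result:
dept        | COUNT(*)
------------+---------
Engineering | 2       
Legal       | 2       
Marketing   | 2       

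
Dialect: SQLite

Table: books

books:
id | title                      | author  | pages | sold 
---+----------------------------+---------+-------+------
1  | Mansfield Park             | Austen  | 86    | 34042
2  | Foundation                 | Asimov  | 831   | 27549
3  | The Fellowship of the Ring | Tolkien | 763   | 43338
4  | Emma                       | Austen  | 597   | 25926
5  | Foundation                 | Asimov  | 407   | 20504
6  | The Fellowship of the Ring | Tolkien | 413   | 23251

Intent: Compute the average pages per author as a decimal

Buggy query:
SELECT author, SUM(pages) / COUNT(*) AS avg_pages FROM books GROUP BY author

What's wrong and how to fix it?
Bug: Both operands are integers, so '/' performs integer division and truncates

Fix: Cast one side to REAL so the division keeps the fractional part

Corrected query:
SELECT author, SUM(pages) * 1.0 / COUNT(*) AS avg_pages FROM books GROUP BY author

Result:
author  | avg_pages
--------+----------
Asimov  | 619      
Austen  | 341.5    
Tolkien | 588      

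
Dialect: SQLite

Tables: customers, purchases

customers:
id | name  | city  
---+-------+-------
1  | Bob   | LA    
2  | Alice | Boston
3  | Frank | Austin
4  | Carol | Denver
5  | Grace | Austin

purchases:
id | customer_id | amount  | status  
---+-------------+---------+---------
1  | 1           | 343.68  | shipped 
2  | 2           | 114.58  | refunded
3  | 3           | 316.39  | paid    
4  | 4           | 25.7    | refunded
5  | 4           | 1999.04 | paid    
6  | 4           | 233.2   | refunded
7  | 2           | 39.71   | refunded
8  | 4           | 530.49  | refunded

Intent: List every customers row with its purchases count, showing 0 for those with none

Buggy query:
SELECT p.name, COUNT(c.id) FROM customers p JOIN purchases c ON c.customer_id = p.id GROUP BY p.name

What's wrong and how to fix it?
Bug: INNER JOIN drops customers rows that have no matching purchases rows

Fix: Switch to LEFT JOIN to retain unmatched parent rows

Corrected query:
SELECT p.name, COUNT(c.id) FROM customers p LEFT JOIN purchases c ON c.customer_id = p.id GROUP BY p.name

Result:
name  | COUNT(c.id)
------+------------
Alice | 2          
Bob   | 1          
Carol | 4          
Frank | 1          
Grace | 0          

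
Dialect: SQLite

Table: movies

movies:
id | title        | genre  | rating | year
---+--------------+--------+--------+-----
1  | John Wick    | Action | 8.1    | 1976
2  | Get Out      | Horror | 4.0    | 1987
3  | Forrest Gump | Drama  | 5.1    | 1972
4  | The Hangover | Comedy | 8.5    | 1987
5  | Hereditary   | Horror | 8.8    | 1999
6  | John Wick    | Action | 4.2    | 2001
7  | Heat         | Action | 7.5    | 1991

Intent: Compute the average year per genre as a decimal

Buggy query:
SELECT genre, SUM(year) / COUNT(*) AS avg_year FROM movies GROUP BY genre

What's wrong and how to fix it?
Bug: SUM(year) and COUNT(*) are both integers; the division truncates the fractional part

Fix: Multiply by 1.0 (or CAST to REAL) to force floating-point division

Corrected query:
SELECT genre, SUM(year) * 1.0 / COUNT(*) AS avg_year FROM movies GROUP BY genre

Result:
genre  | avg_year   
-------+------------
Action | 1989.333333
Comedy | 1987       
Drama  | 1972       
Horror | 1993       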